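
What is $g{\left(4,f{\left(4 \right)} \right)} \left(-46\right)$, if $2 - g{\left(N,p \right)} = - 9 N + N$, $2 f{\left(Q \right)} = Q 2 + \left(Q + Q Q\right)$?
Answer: $-1564$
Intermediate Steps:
$f{\left(Q \right)} = \frac{Q^{2}}{2} + \frac{3 Q}{2}$ ($f{\left(Q \right)} = \frac{Q 2 + \left(Q + Q Q\right)}{2} = \frac{2 Q + \left(Q + Q^{2}\right)}{2} = \frac{Q^{2} + 3 Q}{2} = \frac{Q^{2}}{2} + \frac{3 Q}{2}$)
$g{\left(N,p \right)} = 2 + 8 N$ ($g{\left(N,p \right)} = 2 - \left(- 9 N + N\right) = 2 - - 8 N = 2 + 8 N$)
$g{\left(4,f{\left(4 \right)} \right)} \left(-46\right) = \left(2 + 8 \cdot 4\right) \left(-46\right) = \left(2 + 32\right) \left(-46\right) = 34 \left(-46\right) = -1564$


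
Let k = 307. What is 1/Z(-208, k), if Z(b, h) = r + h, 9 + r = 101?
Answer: 1/399 ≈ 0.0025063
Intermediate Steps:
r = 92 (r = -9 + 101 = 92)
Z(b, h) = 92 + h
1/Z(-208, k) = 1/(92 + 307) = 1/399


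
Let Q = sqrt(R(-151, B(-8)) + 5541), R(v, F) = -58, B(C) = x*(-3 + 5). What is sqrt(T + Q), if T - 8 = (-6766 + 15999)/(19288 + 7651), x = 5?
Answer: sqrt(6054405555 + 725709721*sqrt(5483))/26939 ≈ 9.0769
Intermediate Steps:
B(C) = 10 (B(C) = 5*(-3 + 5) = 5*2 = 10)
T = 224745/26939 (T = 8 + (-6766 + 15999)/(19288 + 7651) = 8 + 9233/26939 = 224745/26939 ≈ 8.3427)
Q = sqrt(5483) (Q = sqrt(-58 + 5541) = sqrt(5483) ≈ 74.047)
sqrt(T + Q) = sqrt(224745/26939 + sqrt(5483))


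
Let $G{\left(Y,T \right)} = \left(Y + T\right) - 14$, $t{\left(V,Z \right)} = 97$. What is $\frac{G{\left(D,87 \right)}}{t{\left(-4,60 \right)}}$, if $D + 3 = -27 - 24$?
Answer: $\frac{19}{97} \approx 0.19588$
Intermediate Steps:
$D = -54$ ($D = -3 - 51 = -54$)
$G{\left(Y,T \right)} = -14 + T + Y$ ($G{\left(Y,T \right)} = \left(T + Y\right) - 14 = -14 + T + Y$)
$\frac{G{\left(D,87 \right)}}{t{\left(-4,60 \right)}} = \frac{-14 + 87 - 54}{97} = 19 \cdot \frac{1}{97} = \frac{19}{97}$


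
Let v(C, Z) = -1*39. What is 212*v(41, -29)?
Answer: -8268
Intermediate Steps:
v(C, Z) = -39
212*v(41, -29) = 212*(-39) = -8268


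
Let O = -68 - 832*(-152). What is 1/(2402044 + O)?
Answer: 1/2528440 ≈ 3.9550e-7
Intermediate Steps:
O = 126396 (O = -68 + 126464 = 126396)
1/(2402044 + O) = 1/(2402044 + 126396) = 1/2528440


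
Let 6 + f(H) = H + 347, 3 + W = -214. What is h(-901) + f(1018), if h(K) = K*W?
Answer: 196876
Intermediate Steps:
W = -217 (W = -3 - 214 = -217)
f(H) = 341 + H (f(H) = -6 + (H + 347) = -6 + (347 + H) = 341 + H)
h(K) = -217*K (h(K) = K*(-217) = -217*K)
h(-901) + f(1018) = -217*(-901) + (341 + 1018) = 195517 + 1359 = 196876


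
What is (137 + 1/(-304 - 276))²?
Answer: 6313732681/336400 ≈ 18769.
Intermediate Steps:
(137 + 1/(-304 - 276))² = (137 + 1/(-580))² = (137 - 1/580)² = (79459/580)² = 6313732681/336400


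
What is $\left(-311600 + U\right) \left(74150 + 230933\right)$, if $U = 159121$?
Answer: $-46518750757$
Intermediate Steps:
$\left(-311600 + U\right) \left(74150 + 230933\right) = \left(-311600 + 159121\right) \left(74150 + 230933\right) = \left(-152479\right) 305083 = -46518750757$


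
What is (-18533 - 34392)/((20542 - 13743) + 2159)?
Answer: -52925/8958 ≈ -5.9081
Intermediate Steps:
(-18533 - 34392)/((20542 - 13743) + 2159) = -52925/(6799 + 2159) = -52925/8958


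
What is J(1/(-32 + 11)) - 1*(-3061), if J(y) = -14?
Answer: 3047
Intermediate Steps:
J(1/(-32 + 11)) - 1*(-3061) = -14 - 1*(-3061) = -14 + 3061 = 3047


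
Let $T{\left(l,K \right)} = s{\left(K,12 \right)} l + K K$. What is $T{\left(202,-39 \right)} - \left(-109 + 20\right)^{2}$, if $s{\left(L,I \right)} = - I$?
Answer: $-8824$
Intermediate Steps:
$T{\left(l,K \right)} = K^{2} - 12 l$ ($T{\left(l,K \right)} = \left(-1\right) 12 l + K K = - 12 l + K^{2} = K^{2} - 12 l$)
$T{\left(202,-39 \right)} - \left(-109 + 20\right)^{2} = \left(\left(-39\right)^{2} - 2424\right) - \left(-109 + 20\right)^{2} = \left(1521 - 2424\right) - \left(-89\right)^{2} = -903 - 7921 = -8824$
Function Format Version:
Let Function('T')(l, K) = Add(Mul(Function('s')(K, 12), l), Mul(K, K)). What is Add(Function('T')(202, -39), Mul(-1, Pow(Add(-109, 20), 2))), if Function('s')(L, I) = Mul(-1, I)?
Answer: -8824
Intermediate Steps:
Function('T')(l, K) = Add(Pow(K, 2), Mul(-12, l)) (Function('T')(l, K) = Add(Mul(Mul(-1, 12), l), Mul(K, K)) = Add(Mul(-12, l), Pow(K, 2)) = Add(Pow(K, 2), Mul(-12, l)))
Add(Function('T')(202, -39), Mul(-1, Pow(Add(-109, 20), 2))) = Add(Add(Pow(-39, 2), Mul(-12, 202)), Mul(-1, Pow(Add(-109, 20), 2))) = Add(Add(1521, -2424), Mul(-1, Pow(-89, 2))) = Add(-903, Mul(-1, 7921)) = Add(-903, -7921) = -8824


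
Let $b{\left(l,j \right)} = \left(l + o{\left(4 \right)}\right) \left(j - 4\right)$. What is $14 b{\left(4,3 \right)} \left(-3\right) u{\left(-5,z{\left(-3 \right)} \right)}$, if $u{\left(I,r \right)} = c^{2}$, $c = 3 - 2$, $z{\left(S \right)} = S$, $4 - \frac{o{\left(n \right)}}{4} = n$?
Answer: $168$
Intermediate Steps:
$o{\left(n \right)} = 16 - 4 n$
$c = 1$
$u{\left(I,r \right)} = 1$ ($u{\left(I,r \right)} = 1^{2} = 1$)
$b{\left(l,j \right)} = l \left(-4 + j\right)$ ($b{\left(l,j \right)} = \left(l + \left(16 - 16\right)\right) \left(j - 4\right) = \left(l + 0\right) \left(-4 + j\right) = l \left(-4 + j\right)$)
$14 b{\left(4,3 \right)} \left(-3\right) u{\left(-5,z{\left(-3 \right)} \right)} = 14 \cdot 4 \left(-4 + 3\right) \left(-3\right) 1 = 14 \cdot 4 \left(-1\right) \left(-3\right) 1 = 14 \left(\left(-4\right) \left(-3\right)\right) 1 = 14 \cdot 12 \cdot 1 = 168 \cdot 1 = 168$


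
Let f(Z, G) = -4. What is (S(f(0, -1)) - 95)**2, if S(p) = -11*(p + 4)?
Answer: 9025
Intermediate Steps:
S(p) = -44 - 11*p (S(p) = -11*(4 + p) = -44 - 11*p)
(S(f(0, -1)) - 95)**2 = ((-44 - 11*(-4)) - 95)**2 = ((-44 + 44) - 95)**2 = (0 - 95)**2 = (-95)**2 = 9025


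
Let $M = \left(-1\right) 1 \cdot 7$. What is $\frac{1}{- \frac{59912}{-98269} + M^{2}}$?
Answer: $\frac{98269}{4875093} \approx 0.020157$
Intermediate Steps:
$M = -7$ ($M = \left(-1\right) 7 = -7$)
$\frac{1}{- \frac{59912}{-98269} + M^{2}} = \frac{1}{- \frac{59912}{-98269} + \left(-7\right)^{2}} = \frac{1}{\left(-59912\right) \left(- \frac{1}{98269}\right) + 49} = \frac{1}{\frac{59912}{98269} + 49} = \frac{1}{\frac{4875093}{98269}} = \frac{98269}{4875093}$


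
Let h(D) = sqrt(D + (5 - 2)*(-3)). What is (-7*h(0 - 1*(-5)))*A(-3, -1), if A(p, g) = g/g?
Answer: -14*I ≈ -14.0*I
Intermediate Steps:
A(p, g) = 1
h(D) = sqrt(-9 + D) (h(D) = sqrt(D + 3*(-3)) = sqrt(D - 9) = sqrt(-9 + D))
(-7*h(0 - 1*(-5)))*A(-3, -1) = -7*sqrt(-9 + (0 - 1*(-5)))*1 = -7*sqrt(-9 + (0 + 5))*1 = -7*sqrt(-9 + 5)*1 = -14*I*1 = -14*I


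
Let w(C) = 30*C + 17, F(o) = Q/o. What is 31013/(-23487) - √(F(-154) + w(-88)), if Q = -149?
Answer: -31013/23487 - I*√62184122/154 ≈ -1.3204 - 51.206*I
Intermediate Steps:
F(o) = -149/o
w(C) = 17 + 30*C
31013/(-23487) - √(F(-154) + w(-88)) = 31013/(-23487) - √(-149/(-154) + (17 + 30*(-88))) = 31013*(-1/23487) - √(-149*(-1/154) + (17 - 2640)) = -31013/23487 - √(149/154 - 2623) = -31013/23487 - √(-403793/154) = -31013/23487 - I*√62184122/154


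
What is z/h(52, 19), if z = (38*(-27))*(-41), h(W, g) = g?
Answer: 2214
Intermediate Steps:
z = 42066 (z = -1026*(-41) = 42066)
z/h(52, 19) = 42066/19 = 42066*(1/19) = 2214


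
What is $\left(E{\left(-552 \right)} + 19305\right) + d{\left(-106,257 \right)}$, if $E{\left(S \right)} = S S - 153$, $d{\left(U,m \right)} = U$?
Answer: $323750$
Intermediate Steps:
$E{\left(S \right)} = -153 + S^{2}$ ($E{\left(S \right)} = S^{2} - 153 = -153 + S^{2}$)
$\left(E{\left(-552 \right)} + 19305\right) + d{\left(-106,257 \right)} = \left(\left(-153 + \left(-552\right)^{2}\right) + 19305\right) - 106 = \left(\left(-153 + 304704\right) + 19305\right) - 106 = \left(304551 + 19305\right) - 106 = 323856 - 106 = 323750$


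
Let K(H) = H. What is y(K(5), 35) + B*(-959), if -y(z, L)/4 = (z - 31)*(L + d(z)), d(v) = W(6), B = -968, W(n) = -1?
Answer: 931848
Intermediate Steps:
d(v) = -1
y(z, L) = -4*(-1 + L)*(-31 + z) (y(z, L) = -4*(z - 31)*(L - 1) = -4*(-31 + z)*(-1 + L) = -4*(-1 + L)*(-31 + z))
y(K(5), 35) + B*(-959) = (-124 + 4*5 + 124*35 - 4*35*5) - 968*(-959) = (-124 + 20 + 4340 - 700) + 928312 = 3536 + 928312 = 931848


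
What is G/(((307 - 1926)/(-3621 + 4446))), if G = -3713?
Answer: 3063225/1619 ≈ 1892.0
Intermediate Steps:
G/(((307 - 1926)/(-3621 + 4446))) = -3713*(-3621 + 4446)/(307 - 1926) = -3713/((-1619/825)) = -3713/((-1619*1/825)) = -3713/(-1619/825) = -3713*(-825/1619) = 3063225/1619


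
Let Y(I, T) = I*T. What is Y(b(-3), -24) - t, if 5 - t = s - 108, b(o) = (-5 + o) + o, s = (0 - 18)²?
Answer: 475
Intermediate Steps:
s = 324 (s = (-18)² = 324)
b(o) = -5 + 2*o
t = -211 (t = 5 - (324 - 108) = 5 - 1*216 = 5 - 216 = -211)
Y(b(-3), -24) - t = (-5 + 2*(-3))*(-24) - 1*(-211) = (-5 - 6)*(-24) + 211 = -11*(-24) + 211 = 264 + 211 = 475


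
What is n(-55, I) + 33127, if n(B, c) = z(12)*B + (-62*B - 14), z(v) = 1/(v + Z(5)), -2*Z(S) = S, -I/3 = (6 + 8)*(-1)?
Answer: 693827/19 ≈ 36517.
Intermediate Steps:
I = 42 (I = -3*(6 + 8)*(-1) = -42*(-1) = -3*(-14) = 42)
Z(S) = -S/2
z(v) = 1/(-5/2 + v) (z(v) = 1/(v - ½*5) = 1/(v - 5/2) = 1/(-5/2 + v))
n(B, c) = -14 - 1176*B/19 (n(B, c) = (2/(-5 + 2*12))*B + (-62*B - 14) = (2/(-5 + 24))*B + (-14 - 62*B) = (2/19)*B + (-14 - 62*B) = (2*(1/19))*B + (-14 - 62*B) = 2*B/19 + (-14 - 62*B) = -14 - 1176*B/19)
n(-55, I) + 33127 = (-14 - 1176/19*(-55)) + 33127 = (-14 + 64680/19) + 33127 = 64414/19 + 33127 = 693827/19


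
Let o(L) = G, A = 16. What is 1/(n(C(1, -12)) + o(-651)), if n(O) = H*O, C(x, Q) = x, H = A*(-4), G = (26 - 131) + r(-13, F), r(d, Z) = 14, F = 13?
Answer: -1/155 ≈ -0.0064516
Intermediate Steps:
G = -91 (G = (26 - 131) + 14 = -105 + 14 = -91)
H = -64 (H = 16*(-4) = -64)
o(L) = -91
n(O) = -64*O
1/(n(C(1, -12)) + o(-651)) = 1/(-64*1 - 91) = 1/(-64 - 91) = 1/(-155) = -1/155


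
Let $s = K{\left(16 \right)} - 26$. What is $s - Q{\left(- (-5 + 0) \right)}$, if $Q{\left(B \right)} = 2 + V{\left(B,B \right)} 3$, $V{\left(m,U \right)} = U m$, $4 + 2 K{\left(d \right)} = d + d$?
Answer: $-89$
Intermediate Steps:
$K{\left(d \right)} = -2 + d$ ($K{\left(d \right)} = -2 + \frac{d + d}{2} = -2 + \frac{2 d}{2} = -2 + d$)
$Q{\left(B \right)} = 2 + 3 B^{2}$ ($Q{\left(B \right)} = 2 + B B 3 = 2 + B^{2} \cdot 3 = 2 + 3 B^{2}$)
$s = -12$ ($s = \left(-2 + 16\right) - 26 = 14 - 26 = -12$)
$s - Q{\left(- (-5 + 0) \right)} = -12 - \left(2 + 3 \left(- (-5 + 0)\right)^{2}\right) = -12 - \left(2 + 3 \left(\left(-1\right) \left(-5\right)\right)^{2}\right) = -12 - \left(2 + 3 \cdot 5^{2}\right) = -12 - \left(2 + 3 \cdot 25\right) = -12 - \left(2 + 75\right) = -12 - 77 = -89$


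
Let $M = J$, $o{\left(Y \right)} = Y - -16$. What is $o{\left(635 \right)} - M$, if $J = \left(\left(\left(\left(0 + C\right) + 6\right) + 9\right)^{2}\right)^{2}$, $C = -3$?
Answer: $-20085$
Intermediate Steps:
$o{\left(Y \right)} = 16 + Y$ ($o{\left(Y \right)} = Y + 16 = 16 + Y$)
$J = 20736$ ($J = \left(\left(\left(\left(0 - 3\right) + 6\right) + 9\right)^{2}\right)^{2} = \left(\left(\left(-3 + 6\right) + 9\right)^{2}\right)^{2} = \left(\left(3 + 9\right)^{2}\right)^{2} = \left(12^{2}\right)^{2} = 144^{2} = 20736$)
$M = 20736$
$o{\left(635 \right)} - M = \left(16 + 635\right) - 20736 = 651 - 20736 = -20085$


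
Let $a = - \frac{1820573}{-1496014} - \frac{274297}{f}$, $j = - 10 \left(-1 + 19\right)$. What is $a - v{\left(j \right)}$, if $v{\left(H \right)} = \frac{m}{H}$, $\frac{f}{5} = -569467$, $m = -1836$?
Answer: $- \frac{7570865491265}{851930604538} \approx -8.8867$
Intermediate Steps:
$f = -2847335$ ($f = 5 \left(-569467\right) = -2847335$)
$j = -180$ ($j = \left(-10\right) 18 = -180$)
$a = \frac{5594133375113}{4259653022690}$ ($a = - \frac{1820573}{-1496014} - \frac{274297}{-2847335} = \left(-1820573\right) \left(- \frac{1}{1496014}\right) - - \frac{274297}{2847335} = \frac{1820573}{1496014} + \frac{274297}{2847335} = \frac{5594133375113}{4259653022690} \approx 1.3133$)
$v{\left(H \right)} = - \frac{1836}{H}$
$a - v{\left(j \right)} = \frac{5594133375113}{4259653022690} - - \frac{1836}{-180} = \frac{5594133375113}{4259653022690} - \left(-1836\right) \left(- \frac{1}{180}\right) = \frac{5594133375113}{4259653022690} - \frac{51}{5} = - \frac{7570865491265}{851930604538}$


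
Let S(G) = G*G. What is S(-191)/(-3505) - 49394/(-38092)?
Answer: -608254141/66756230 ≈ -9.1116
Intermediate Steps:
S(G) = G²
S(-191)/(-3505) - 49394/(-38092) = (-191)²/(-3505) - 49394/(-38092) = 36481*(-1/3505) - 49394*(-1/38092) = -36481/3505 + 24697/19046 = -608254141/66756230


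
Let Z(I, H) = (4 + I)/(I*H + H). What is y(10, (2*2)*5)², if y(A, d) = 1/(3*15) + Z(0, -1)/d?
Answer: 64/2025 ≈ 0.031605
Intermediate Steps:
Z(I, H) = (4 + I)/(H + H*I) (Z(I, H) = (4 + I)/(H*I + H) = (4 + I)/(H + H*I))
y(A, d) = 1/45 - 4/d (y(A, d) = 1/(3*15) + ((4 + 0)/((-1)*(1 + 0)))/d = (⅓)*(1/15) + (-1*4/1)/d = 1/45 + (-1*1*4)/d = 1/45 - 4/d)
y(10, (2*2)*5)² = ((-180 + (2*2)*5)/(45*(((2*2)*5))))² = ((-180 + 4*5)/(45*((4*5))))² = ((1/45)*(-180 + 20)/20)² = ((1/45)*(1/20)*(-160))² = (-8/45)² = 64/2025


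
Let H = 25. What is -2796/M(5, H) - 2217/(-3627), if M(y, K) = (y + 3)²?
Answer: -833267/19344 ≈ -43.076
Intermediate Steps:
M(y, K) = (3 + y)²
-2796/M(5, H) - 2217/(-3627) = -2796/(3 + 5)² - 2217/(-3627) = -2796/(8²) - 2217*(-1/3627) = -2796/64 + 739/1209 = -2796*1/64 + 739/1209 = -699/16 + 739/1209 = -833267/19344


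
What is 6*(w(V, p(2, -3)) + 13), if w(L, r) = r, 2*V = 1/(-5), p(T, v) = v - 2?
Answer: 48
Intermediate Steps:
p(T, v) = -2 + v
V = -⅒ (V = (½)/(-5) = (½)*(-⅕) = -⅒ ≈ -0.10000)
6*(w(V, p(2, -3)) + 13) = 6*((-2 - 3) + 13) = 6*(-5 + 13) = 6*8 = 48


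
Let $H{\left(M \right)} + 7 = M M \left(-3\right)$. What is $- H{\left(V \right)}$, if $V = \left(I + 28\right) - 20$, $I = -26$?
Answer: $979$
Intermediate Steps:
$V = -18$ ($V = \left(-26 + 28\right) - 20 = 2 - 20 = -18$)
$H{\left(M \right)} = -7 - 3 M^{2}$ ($H{\left(M \right)} = -7 + M M \left(-3\right) = -7 + M^{2} \left(-3\right) = -7 - 3 M^{2}$)
$- H{\left(V \right)} = - (-7 - 3 \left(-18\right)^{2}) = - (-7 - 972) = \left(-1\right) \left(-979\right) = 979$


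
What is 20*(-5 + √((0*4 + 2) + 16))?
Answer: -100 + 60*√2 ≈ -15.147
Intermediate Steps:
20*(-5 + √((0*4 + 2) + 16)) = 20*(-5 + √((0 + 2) + 16)) = 20*(-5 + √(2 + 16)) = 20*(-5 + √18) = 20*(-5 + 3*√2) = -100 + 60*√2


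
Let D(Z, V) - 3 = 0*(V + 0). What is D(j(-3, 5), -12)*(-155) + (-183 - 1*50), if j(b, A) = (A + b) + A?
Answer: -698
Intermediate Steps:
j(b, A) = b + 2*A
D(Z, V) = 3 (D(Z, V) = 3 + 0*(V + 0) = 3 + 0*V = 3 + 0 = 3)
D(j(-3, 5), -12)*(-155) + (-183 - 1*50) = 3*(-155) + (-183 - 1*50) = -465 + (-183 - 50) = -465 - 233 = -698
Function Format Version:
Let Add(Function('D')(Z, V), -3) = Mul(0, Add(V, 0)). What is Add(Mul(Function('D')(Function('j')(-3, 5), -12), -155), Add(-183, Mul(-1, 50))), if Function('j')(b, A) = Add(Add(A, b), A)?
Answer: -698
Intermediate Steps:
Function('j')(b, A) = Add(b, Mul(2, A))
Function('D')(Z, V) = 3 (Function('D')(Z, V) = Add(3, Mul(0, Add(V, 0))) = Add(3, Mul(0, V)) = Add(3, 0) = 3)
Add(Mul(Function('D')(Function('j')(-3, 5), -12), -155), Add(-183, Mul(-1, 50))) = Add(Mul(3, -155), Add(-183, Mul(-1, 50))) = Add(-465, Add(-183, -50)) = Add(-465, -233) = -698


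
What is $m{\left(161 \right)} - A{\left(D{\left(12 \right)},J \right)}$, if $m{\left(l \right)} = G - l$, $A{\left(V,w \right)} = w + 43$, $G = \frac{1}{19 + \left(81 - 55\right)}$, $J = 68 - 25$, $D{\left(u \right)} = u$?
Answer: $- \frac{11114}{45} \approx -246.98$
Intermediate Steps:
$J = 43$
$G = \frac{1}{45}$ ($G = \frac{1}{19 + 26} = \frac{1}{45} \approx 0.022222$)
$A{\left(V,w \right)} = 43 + w$
$m{\left(l \right)} = \frac{1}{45} - l$
$m{\left(161 \right)} - A{\left(D{\left(12 \right)},J \right)} = \left(\frac{1}{45} - 161\right) - \left(43 + 43\right) = \left(\frac{1}{45} - 161\right) - 86 = - \frac{7244}{45} - 86 = - \frac{11114}{45}$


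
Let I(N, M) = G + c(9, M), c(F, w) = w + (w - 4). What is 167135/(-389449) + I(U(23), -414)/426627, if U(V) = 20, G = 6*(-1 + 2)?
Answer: -71625988519/166149458523 ≈ -0.43109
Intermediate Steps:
G = 6 (G = 6*1 = 6)
c(F, w) = -4 + 2*w (c(F, w) = w + (-4 + w) = -4 + 2*w)
I(N, M) = 2 + 2*M (I(N, M) = 6 + (-4 + 2*M) = 2 + 2*M)
167135/(-389449) + I(U(23), -414)/426627 = 167135/(-389449) + (2 + 2*(-414))/426627 = 167135*(-1/389449) + (2 - 828)*(1/426627) = -167135/389449 - 826*1/426627 = -167135/389449 - 826/426627 = -71625988519/166149458523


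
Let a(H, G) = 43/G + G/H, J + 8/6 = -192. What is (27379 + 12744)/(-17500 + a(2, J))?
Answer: -69814020/30618587 ≈ -2.2801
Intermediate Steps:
J = -580/3 (J = -4/3 - 192 = -580/3 ≈ -193.33)
(27379 + 12744)/(-17500 + a(2, J)) = (27379 + 12744)/(-17500 + (43/(-580/3) - 580/3/2)) = 40123/(-17500 + (43*(-3/580) - 580/3*1/2)) = 40123/(-17500 + (-129/580 - 290/3)) = 40123/(-17500 - 168587/1740) = 40123/(-30618587/1740) = 40123*(-1740/30618587) = -69814020/30618587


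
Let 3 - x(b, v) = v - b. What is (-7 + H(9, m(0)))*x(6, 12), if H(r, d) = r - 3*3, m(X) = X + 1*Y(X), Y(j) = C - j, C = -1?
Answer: 21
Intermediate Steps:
Y(j) = -1 - j
m(X) = -1 (m(X) = X + 1*(-1 - X) = X + (-1 - X) = -1)
x(b, v) = 3 + b - v (x(b, v) = 3 - (v - b) = 3 + (b - v) = 3 + b - v)
H(r, d) = -9 + r (H(r, d) = r - 9 = -9 + r)
(-7 + H(9, m(0)))*x(6, 12) = (-7 + (-9 + 9))*(3 + 6 - 1*12) = (-7 + 0)*(3 + 6 - 12) = -7*(-3) = 21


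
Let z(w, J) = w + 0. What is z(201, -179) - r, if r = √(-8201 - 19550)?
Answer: 201 - I*√27751 ≈ 201.0 - 166.59*I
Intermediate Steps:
z(w, J) = w
r = I*√27751 (r = √(-27751) = I*√27751 ≈ 166.59*I)
z(201, -179) - r = 201 - I*√27751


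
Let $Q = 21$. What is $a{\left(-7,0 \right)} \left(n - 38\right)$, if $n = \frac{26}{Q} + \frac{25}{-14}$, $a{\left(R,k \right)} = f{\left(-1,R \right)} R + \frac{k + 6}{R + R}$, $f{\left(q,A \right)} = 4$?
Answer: $\frac{322181}{294} \approx 1095.9$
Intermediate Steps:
$a{\left(R,k \right)} = 4 R + \frac{6 + k}{2 R}$ ($a{\left(R,k \right)} = 4 R + \frac{k + 6}{R + R} = 4 R + \frac{6 + k}{2 R}$)
$n = - \frac{23}{42}$ ($n = \frac{26}{21} + \frac{25}{-14} = 26 \cdot \frac{1}{21} + 25 \left(- \frac{1}{14}\right) = \frac{26}{21} - \frac{25}{14} = - \frac{23}{42} \approx -0.54762$)
$a{\left(-7,0 \right)} \left(n - 38\right) = \frac{6 + 0 + 8 \left(-7\right)^{2}}{2 \left(-7\right)} \left(- \frac{23}{42} - 38\right) = \frac{1}{2} \left(- \frac{1}{7}\right) \left(6 + 0 + 8 \cdot 49\right) \left(- \frac{1619}{42}\right) = \frac{1}{2} \left(- \frac{1}{7}\right) \left(6 + 0 + 392\right) \left(- \frac{1619}{42}\right) = \frac{1}{2} \left(- \frac{1}{7}\right) 398 \left(- \frac{1619}{42}\right) = \left(- \frac{199}{7}\right) \left(- \frac{1619}{42}\right) = \frac{322181}{294}$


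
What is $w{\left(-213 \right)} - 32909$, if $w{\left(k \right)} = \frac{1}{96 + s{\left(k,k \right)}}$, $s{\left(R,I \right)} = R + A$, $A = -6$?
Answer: $- \frac{4047808}{123} \approx -32909.0$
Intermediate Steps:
$s{\left(R,I \right)} = -6 + R$ ($s{\left(R,I \right)} = R - 6 = -6 + R$)
$w{\left(k \right)} = \frac{1}{90 + k}$ ($w{\left(k \right)} = \frac{1}{96 + \left(-6 + k\right)} = \frac{1}{90 + k}$)
$w{\left(-213 \right)} - 32909 = \frac{1}{90 - 213} - 32909 = \frac{1}{-123} - 32909 = - \frac{1}{123} - 32909 = - \frac{4047808}{123}$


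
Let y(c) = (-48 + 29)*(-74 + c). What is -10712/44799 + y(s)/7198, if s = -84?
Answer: 28690811/161231601 ≈ 0.17795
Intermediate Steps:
y(c) = 1406 - 19*c (y(c) = -19*(-74 + c) = 1406 - 19*c)
-10712/44799 + y(s)/7198 = -10712/44799 + (1406 - 19*(-84))/7198 = -10712*1/44799 + (1406 + 1596)*(1/7198) = -10712/44799 + 3002*(1/7198) = -10712/44799 + 1501/3599 = 28690811/161231601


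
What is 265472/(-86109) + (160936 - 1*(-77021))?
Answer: 20489973841/86109 ≈ 2.3795e+5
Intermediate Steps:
265472/(-86109) + (160936 - 1*(-77021)) = 265472*(-1/86109) + (160936 + 77021) = -265472/86109 + 237957 = 20489973841/86109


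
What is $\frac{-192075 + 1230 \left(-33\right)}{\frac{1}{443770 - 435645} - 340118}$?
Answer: $\frac{1890403125}{2763458749} \approx 0.68407$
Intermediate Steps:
$\frac{-192075 + 1230 \left(-33\right)}{\frac{1}{443770 - 435645} - 340118} = \frac{-192075 - 40590}{\frac{1}{8125} - 340118} = - \frac{232665}{\frac{1}{8125} - 340118} = - \frac{232665}{- \frac{2763458749}{8125}} = \left(-232665\right) \left(- \frac{8125}{2763458749}\right) = \frac{1890403125}{2763458749}$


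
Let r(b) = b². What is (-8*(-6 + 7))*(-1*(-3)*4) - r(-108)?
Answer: -11760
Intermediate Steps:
(-8*(-6 + 7))*(-1*(-3)*4) - r(-108) = (-8*(-6 + 7))*(-1*(-3)*4) - 1*(-108)² = (-8*1)*(3*4) - 1*11664 = -8*12 - 11664 = -96 - 11664 = -11760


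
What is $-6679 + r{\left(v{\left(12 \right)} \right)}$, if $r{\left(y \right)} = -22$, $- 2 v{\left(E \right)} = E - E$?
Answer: $-6701$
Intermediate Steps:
$v{\left(E \right)} = 0$ ($v{\left(E \right)} = - \frac{E - E}{2} = \left(- \frac{1}{2}\right) 0 = 0$)
$-6679 + r{\left(v{\left(12 \right)} \right)} = -6679 - 22 = -6701$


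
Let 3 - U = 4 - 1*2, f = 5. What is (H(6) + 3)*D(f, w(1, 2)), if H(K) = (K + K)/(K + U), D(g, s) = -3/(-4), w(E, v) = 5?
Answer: 99/28 ≈ 3.5357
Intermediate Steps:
U = 1 (U = 3 - (4 - 1*2) = 3 - (4 - 2) = 3 - 1*2 = 3 - 2 = 1)
D(g, s) = ¾ (D(g, s) = -3*(-¼) = ¾)
H(K) = 2*K/(1 + K) (H(K) = (K + K)/(K + 1) = (2*K)/(1 + K) = 2*K/(1 + K))
(H(6) + 3)*D(f, w(1, 2)) = (2*6/(1 + 6) + 3)*(¾) = (2*6/7 + 3)*(¾) = (2*6*(⅐) + 3)*(¾) = (12/7 + 3)*(¾) = (33/7)*(¾) = 99/28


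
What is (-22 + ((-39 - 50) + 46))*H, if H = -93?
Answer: 6045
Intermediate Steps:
(-22 + ((-39 - 50) + 46))*H = (-22 + ((-39 - 50) + 46))*(-93) = (-22 + (-89 + 46))*(-93) = (-22 - 43)*(-93) = -65*(-93) = 6045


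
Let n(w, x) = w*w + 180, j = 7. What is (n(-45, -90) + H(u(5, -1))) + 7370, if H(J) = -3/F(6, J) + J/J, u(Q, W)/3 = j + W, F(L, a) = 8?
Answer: 76605/8 ≈ 9575.6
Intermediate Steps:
n(w, x) = 180 + w**2 (n(w, x) = w**2 + 180 = 180 + w**2)
u(Q, W) = 21 + 3*W (u(Q, W) = 3*(7 + W) = 21 + 3*W)
H(J) = 5/8 (H(J) = -3/8 + J/J = -3*1/8 + 1 = -3/8 + 1 = 5/8)
(n(-45, -90) + H(u(5, -1))) + 7370 = ((180 + (-45)**2) + 5/8) + 7370 = ((180 + 2025) + 5/8) + 7370 = (2205 + 5/8) + 7370 = 17645/8 + 7370 = 76605/8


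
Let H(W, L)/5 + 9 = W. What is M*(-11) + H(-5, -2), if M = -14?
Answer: 84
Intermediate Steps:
H(W, L) = -45 + 5*W
M*(-11) + H(-5, -2) = -14*(-11) + (-45 + 5*(-5)) = 154 + (-45 - 25) = 154 - 70 = 84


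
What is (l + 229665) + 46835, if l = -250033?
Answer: 26467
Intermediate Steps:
(l + 229665) + 46835 = (-250033 + 229665) + 46835 = -20368 + 46835 = 26467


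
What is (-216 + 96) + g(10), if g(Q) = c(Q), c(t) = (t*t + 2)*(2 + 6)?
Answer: 696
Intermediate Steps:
c(t) = 16 + 8*t**2 (c(t) = (t**2 + 2)*8 = (2 + t**2)*8 = 16 + 8*t**2)
g(Q) = 16 + 8*Q**2
(-216 + 96) + g(10) = (-216 + 96) + (16 + 8*10**2) = -120 + (16 + 8*100) = -120 + (16 + 800) = -120 + 816 = 696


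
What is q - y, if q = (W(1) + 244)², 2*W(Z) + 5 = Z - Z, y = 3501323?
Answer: -13772003/4 ≈ -3.4430e+6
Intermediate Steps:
W(Z) = -5/2 (W(Z) = -5/2 + (Z - Z)/2 = -5/2 + (½)*0 = -5/2 + 0 = -5/2)
q = 233289/4 (q = (-5/2 + 244)² = (483/2)² = 233289/4 ≈ 58322.)
q - y = 233289/4 - 1*3501323 = 233289/4 - 3501323 = -13772003/4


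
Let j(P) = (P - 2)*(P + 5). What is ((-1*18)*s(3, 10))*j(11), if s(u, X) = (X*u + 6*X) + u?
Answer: -241056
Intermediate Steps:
s(u, X) = u + 6*X + X*u (s(u, X) = (6*X + X*u) + u = u + 6*X + X*u)
j(P) = (-2 + P)*(5 + P)
((-1*18)*s(3, 10))*j(11) = ((-1*18)*(3 + 6*10 + 10*3))*(-10 + 11² + 3*11) = (-18*(3 + 60 + 30))*(-10 + 121 + 33) = -18*93*144 = -1674*144 = -241056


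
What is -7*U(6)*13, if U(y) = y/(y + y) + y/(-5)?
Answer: 637/10 ≈ 63.700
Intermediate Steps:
U(y) = ½ - y/5 (U(y) = y/((2*y)) + y*(-⅕) = y*(1/(2*y)) - y/5 = ½ - y/5)
-7*U(6)*13 = -7*(½ - ⅕*6)*13 = -7*(½ - 6/5)*13 = -7*(-7/10)*13 = (49/10)*13 = 637/10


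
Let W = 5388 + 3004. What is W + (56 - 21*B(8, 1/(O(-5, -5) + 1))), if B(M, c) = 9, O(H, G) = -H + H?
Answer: 8259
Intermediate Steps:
O(H, G) = 0
W = 8392
W + (56 - 21*B(8, 1/(O(-5, -5) + 1))) = 8392 + (56 - 21*9) = 8392 + (56 - 189) = 8392 - 133 = 8259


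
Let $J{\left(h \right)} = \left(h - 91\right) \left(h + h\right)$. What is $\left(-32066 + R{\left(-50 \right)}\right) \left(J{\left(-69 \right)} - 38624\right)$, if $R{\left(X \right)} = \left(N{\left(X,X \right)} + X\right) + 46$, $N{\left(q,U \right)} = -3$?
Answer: $530615712$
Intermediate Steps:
$J{\left(h \right)} = 2 h \left(-91 + h\right)$ ($J{\left(h \right)} = \left(-91 + h\right) 2 h = 2 h \left(-91 + h\right)$)
$R{\left(X \right)} = 43 + X$ ($R{\left(X \right)} = \left(-3 + X\right) + 46 = 43 + X$)
$\left(-32066 + R{\left(-50 \right)}\right) \left(J{\left(-69 \right)} - 38624\right) = \left(-32066 + \left(43 - 50\right)\right) \left(2 \left(-69\right) \left(-91 - 69\right) - 38624\right) = \left(-32066 - 7\right) \left(2 \left(-69\right) \left(-160\right) - 38624\right) = - 32073 \left(22080 - 38624\right) = \left(-32073\right) \left(-16544\right) = 530615712$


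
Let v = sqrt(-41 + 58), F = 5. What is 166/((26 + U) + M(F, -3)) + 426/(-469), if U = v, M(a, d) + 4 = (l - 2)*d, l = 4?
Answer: 1143850/112091 - 166*sqrt(17)/239 ≈ 7.3409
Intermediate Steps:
v = sqrt(17) ≈ 4.1231
M(a, d) = -4 + 2*d (M(a, d) = -4 + (4 - 2)*d = -4 + 2*d)
U = sqrt(17) ≈ 4.1231
166/((26 + U) + M(F, -3)) + 426/(-469) = 166/((26 + sqrt(17)) + (-4 + 2*(-3))) + 426/(-469) = 166/((26 + sqrt(17)) + (-4 - 6)) + 426*(-1/469) = 166/((26 + sqrt(17)) - 10) - 426/469 = 166/(16 + sqrt(17)) - 426/469 = -426/469 + 166/(16 + sqrt(17))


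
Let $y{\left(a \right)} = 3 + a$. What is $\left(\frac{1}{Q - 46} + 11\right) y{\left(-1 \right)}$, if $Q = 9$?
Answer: $\frac{812}{37} \approx 21.946$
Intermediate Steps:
$\left(\frac{1}{Q - 46} + 11\right) y{\left(-1 \right)} = \left(\frac{1}{9 - 46} + 11\right) \left(3 - 1\right) = \left(\frac{1}{-37} + 11\right) 2 = \left(- \frac{1}{37} + 11\right) 2 = \frac{406}{37} \cdot 2 = \frac{812}{37}$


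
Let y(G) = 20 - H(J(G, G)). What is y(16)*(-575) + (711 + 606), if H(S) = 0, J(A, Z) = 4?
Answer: -10183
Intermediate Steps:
y(G) = 20 (y(G) = 20 - 1*0 = 20 + 0 = 20)
y(16)*(-575) + (711 + 606) = 20*(-575) + (711 + 606) = -11500 + 1317 = -10183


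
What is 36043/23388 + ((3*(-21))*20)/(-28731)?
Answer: 355006771/223986876 ≈ 1.5849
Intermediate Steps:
36043/23388 + ((3*(-21))*20)/(-28731) = 36043*(1/23388) - 63*20*(-1/28731) = 36043/23388 - 1260*(-1/28731) = 36043/23388 + 420/9577 = 355006771/223986876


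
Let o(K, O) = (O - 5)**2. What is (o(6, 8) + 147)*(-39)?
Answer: -6084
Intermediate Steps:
o(K, O) = (-5 + O)**2
(o(6, 8) + 147)*(-39) = ((-5 + 8)**2 + 147)*(-39) = (3**2 + 147)*(-39) = (9 + 147)*(-39) = 156*(-39) = -6084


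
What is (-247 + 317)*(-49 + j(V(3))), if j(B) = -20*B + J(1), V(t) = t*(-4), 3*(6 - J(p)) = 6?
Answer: 13650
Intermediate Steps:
J(p) = 4 (J(p) = 6 - ⅓*6 = 6 - 2 = 4)
V(t) = -4*t
j(B) = 4 - 20*B (j(B) = -20*B + 4 = 4 - 20*B)
(-247 + 317)*(-49 + j(V(3))) = (-247 + 317)*(-49 + (4 - (-80)*3)) = 70*(-49 + (4 - 20*(-12))) = 70*(-49 + (4 + 240)) = 70*(-49 + 244) = 70*195 = 13650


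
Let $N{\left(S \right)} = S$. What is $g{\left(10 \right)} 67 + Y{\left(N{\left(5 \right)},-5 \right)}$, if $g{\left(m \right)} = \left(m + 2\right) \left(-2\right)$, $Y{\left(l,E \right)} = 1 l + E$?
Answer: $-1608$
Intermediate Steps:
$Y{\left(l,E \right)} = E + l$ ($Y{\left(l,E \right)} = l + E = E + l$)
$g{\left(m \right)} = -4 - 2 m$ ($g{\left(m \right)} = \left(2 + m\right) \left(-2\right) = -4 - 2 m$)
$g{\left(10 \right)} 67 + Y{\left(N{\left(5 \right)},-5 \right)} = \left(-4 - 20\right) 67 + \left(-5 + 5\right) = \left(-4 - 20\right) 67 + 0 = \left(-24\right) 67 + 0 = -1608 + 0 = -1608$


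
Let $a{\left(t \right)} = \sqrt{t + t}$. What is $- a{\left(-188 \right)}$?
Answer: $- 2 i \sqrt{94} \approx - 19.391 i$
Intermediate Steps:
$a{\left(t \right)} = \sqrt{2} \sqrt{t}$ ($a{\left(t \right)} = \sqrt{2 t} = \sqrt{2} \sqrt{t}$)
$- a{\left(-188 \right)} = - \sqrt{2} \sqrt{-188} = - \sqrt{2} \cdot 2 i \sqrt{47} = - 2 i \sqrt{94}$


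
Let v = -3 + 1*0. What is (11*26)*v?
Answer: -858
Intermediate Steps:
v = -3 (v = -3 + 0 = -3)
(11*26)*v = (11*26)*(-3) = 286*(-3) = -858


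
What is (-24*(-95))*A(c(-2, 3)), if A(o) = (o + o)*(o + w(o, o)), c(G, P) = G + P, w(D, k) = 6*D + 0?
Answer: 31920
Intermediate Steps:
w(D, k) = 6*D
A(o) = 14*o² (A(o) = (o + o)*(o + 6*o) = (2*o)*(7*o) = 14*o²)
(-24*(-95))*A(c(-2, 3)) = (-24*(-95))*(14*(-2 + 3)²) = 2280*(14*1²) = 2280*(14*1) = 2280*14 = 31920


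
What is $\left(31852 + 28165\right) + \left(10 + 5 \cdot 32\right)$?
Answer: $60187$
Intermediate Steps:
$\left(31852 + 28165\right) + \left(10 + 5 \cdot 32\right) = 60017 + \left(10 + 160\right) = 60017 + 170 = 60187$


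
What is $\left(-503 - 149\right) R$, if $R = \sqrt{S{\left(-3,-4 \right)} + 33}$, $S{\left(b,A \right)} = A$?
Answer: $- 652 \sqrt{29} \approx -3511.1$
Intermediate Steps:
$R = \sqrt{29}$ ($R = \sqrt{-4 + 33} = \sqrt{29} \approx 5.3852$)
$\left(-503 - 149\right) R = \left(-503 - 149\right) \sqrt{29} = - 652 \sqrt{29}$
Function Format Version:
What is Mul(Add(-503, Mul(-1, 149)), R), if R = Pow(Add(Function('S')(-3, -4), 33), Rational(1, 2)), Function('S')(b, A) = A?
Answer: Mul(-652, Pow(29, Rational(1, 2))) ≈ -3511.1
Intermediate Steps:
R = Pow(29, Rational(1, 2)) (R = Pow(Add(-4, 33), Rational(1, 2)) = Pow(29, Rational(1, 2)) ≈ 5.3852)
Mul(Add(-503, Mul(-1, 149)), R) = Mul(Add(-503, Mul(-1, 149)), Pow(29, Rational(1, 2))) = Mul(Add(-503, -149), Pow(29, Rational(1, 2))) = Mul(-652, Pow(29, Rational(1, 2)))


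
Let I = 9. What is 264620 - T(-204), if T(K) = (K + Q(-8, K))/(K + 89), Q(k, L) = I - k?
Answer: 30431113/115 ≈ 2.6462e+5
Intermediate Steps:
Q(k, L) = 9 - k
T(K) = (17 + K)/(89 + K) (T(K) = (K + (9 - 1*(-8)))/(K + 89) = (K + (9 + 8))/(89 + K) = (K + 17)/(89 + K) = (17 + K)/(89 + K))
264620 - T(-204) = 264620 - (17 - 204)/(89 - 204) = 264620 - (-187)/(-115) = 264620 - (-1)*(-187)/115 = 264620 - 1*187/115 = 264620 - 187/115 = 30431113/115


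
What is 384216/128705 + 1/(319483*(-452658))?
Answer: 55563986924183119/18612871241940870 ≈ 2.9852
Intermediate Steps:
384216/128705 + 1/(319483*(-452658)) = 384216*(1/128705) + (1/319483)*(-1/452658) = 384216/128705 - 1/144616535814 = 55563986924183119/18612871241940870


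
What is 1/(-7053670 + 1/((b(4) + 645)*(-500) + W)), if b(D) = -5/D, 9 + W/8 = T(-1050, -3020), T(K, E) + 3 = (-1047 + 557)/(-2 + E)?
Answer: -486496221/3431583799182581 ≈ -1.4177e-7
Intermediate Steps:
T(K, E) = -3 - 490/(-2 + E) (T(K, E) = -3 + (-1047 + 557)/(-2 + E) = -3 - 490/(-2 + E))
W = -143096/1511 (W = -72 + 8*((-484 - 3*(-3020))/(-2 - 3020)) = -72 + 8*((-484 + 9060)/(-3022)) = -72 + 8*(-1/3022*8576) = -72 + 8*(-4288/1511) = -72 - 34304/1511 = -143096/1511 ≈ -94.703)
1/(-7053670 + 1/((b(4) + 645)*(-500) + W)) = 1/(-7053670 + 1/((-5/4 + 645)*(-500) - 143096/1511)) = 1/(-7053670 + 1/((2575/4)*(-500) - 143096/1511)) = 1/(-7053670 + 1/(-321875 - 143096/1511)) = 1/(-7053670 + 1/(-486496221/1511)) = 1/(-7053670 - 1511/486496221) = 1/(-3431583799182581/486496221) = -486496221/3431583799182581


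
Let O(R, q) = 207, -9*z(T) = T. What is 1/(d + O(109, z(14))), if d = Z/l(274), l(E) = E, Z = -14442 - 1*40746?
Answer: 137/765 ≈ 0.17909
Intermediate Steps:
Z = -55188 (Z = -14442 - 40746 = -55188)
d = -27594/137 (d = -55188/274 = -55188*1/274 = -27594/137 ≈ -201.42)
z(T) = -T/9
1/(d + O(109, z(14))) = 1/(-27594/137 + 207) = 1/(765/137) = 137/765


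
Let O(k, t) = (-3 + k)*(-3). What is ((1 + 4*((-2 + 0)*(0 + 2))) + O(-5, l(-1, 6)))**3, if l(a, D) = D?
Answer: 729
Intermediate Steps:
O(k, t) = 9 - 3*k
((1 + 4*((-2 + 0)*(0 + 2))) + O(-5, l(-1, 6)))**3 = ((1 + 4*((-2 + 0)*(0 + 2))) + (9 - 3*(-5)))**3 = ((1 + 4*(-2*2)) + (9 + 15))**3 = ((1 + 4*(-4)) + 24)**3 = ((1 - 16) + 24)**3 = (-15 + 24)**3 = 9**3 = 729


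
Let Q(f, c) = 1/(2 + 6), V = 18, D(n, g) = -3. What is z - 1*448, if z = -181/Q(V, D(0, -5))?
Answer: -1896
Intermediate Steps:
Q(f, c) = ⅛ (Q(f, c) = 1/8 = ⅛)
z = -1448 (z = -181/⅛ = -181*8 = -1448)
z - 1*448 = -1448 - 1*448 = -1448 - 448 = -1896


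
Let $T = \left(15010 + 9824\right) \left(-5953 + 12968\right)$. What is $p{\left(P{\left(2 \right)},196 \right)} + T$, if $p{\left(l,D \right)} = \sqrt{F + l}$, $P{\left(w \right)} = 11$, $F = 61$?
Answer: $174210510 + 6 \sqrt{2} \approx 1.7421 \cdot 10^{8}$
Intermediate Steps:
$p{\left(l,D \right)} = \sqrt{61 + l}$
$T = 174210510$ ($T = 24834 \cdot 7015 = 174210510$)
$p{\left(P{\left(2 \right)},196 \right)} + T = \sqrt{61 + 11} + 174210510 = \sqrt{72} + 174210510 = 6 \sqrt{2} + 174210510 = 174210510 + 6 \sqrt{2}$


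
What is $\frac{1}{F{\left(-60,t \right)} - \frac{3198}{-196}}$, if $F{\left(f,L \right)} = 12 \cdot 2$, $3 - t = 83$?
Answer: $\frac{98}{3951} \approx 0.024804$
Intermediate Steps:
$t = -80$ ($t = 3 - 83 = -80$)
$F{\left(f,L \right)} = 24$
$\frac{1}{F{\left(-60,t \right)} - \frac{3198}{-196}} = \frac{1}{24 - \frac{3198}{-196}} = \frac{1}{24 - - \frac{1599}{98}} = \frac{1}{24 + \frac{1599}{98}} = \frac{1}{\frac{3951}{98}} = \frac{98}{3951}$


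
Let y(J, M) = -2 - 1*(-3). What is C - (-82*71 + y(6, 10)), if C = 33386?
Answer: 39207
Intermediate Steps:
y(J, M) = 1 (y(J, M) = -2 + 3 = 1)
C - (-82*71 + y(6, 10)) = 33386 - (-82*71 + 1) = 33386 - (-5822 + 1) = 33386 - 1*(-5821) = 33386 + 5821 = 39207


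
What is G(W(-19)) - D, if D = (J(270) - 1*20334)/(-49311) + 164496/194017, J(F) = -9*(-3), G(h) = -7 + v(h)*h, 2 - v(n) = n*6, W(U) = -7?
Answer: -1008570211960/3189057429 ≈ -316.26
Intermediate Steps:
v(n) = 2 - 6*n (v(n) = 2 - n*6 = 2 - 6*n)
G(h) = -7 + h*(2 - 6*h) (G(h) = -7 + (2 - 6*h)*h = -7 + h*(2 - 6*h))
J(F) = 27
D = 4017121825/3189057429 (D = (27 - 1*20334)/(-49311) + 164496/194017 = (27 - 20334)*(-1/49311) + 164496*(1/194017) = -20307*(-1/49311) + 164496/194017 = 6769/16437 + 164496/194017 = 4017121825/3189057429 ≈ 1.2597)
G(W(-19)) - D = (-7 - 6*(-7)² + 2*(-7)) - 1*4017121825/3189057429 = (-7 - 6*49 - 14) - 4017121825/3189057429 = (-7 - 294 - 14) - 4017121825/3189057429 = -315 - 4017121825/3189057429 = -1008570211960/3189057429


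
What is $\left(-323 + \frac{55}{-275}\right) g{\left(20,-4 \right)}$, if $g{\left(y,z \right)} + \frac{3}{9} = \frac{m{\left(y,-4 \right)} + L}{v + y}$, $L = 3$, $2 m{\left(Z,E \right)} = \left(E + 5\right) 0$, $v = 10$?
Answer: $\frac{5656}{75} \approx 75.413$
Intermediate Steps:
$m{\left(Z,E \right)} = 0$ ($m{\left(Z,E \right)} = \frac{\left(E + 5\right) 0}{2} = \frac{\left(5 + E\right) 0}{2} = \frac{1}{2} \cdot 0 = 0$)
$g{\left(y,z \right)} = - \frac{1}{3} + \frac{3}{10 + y}$ ($g{\left(y,z \right)} = - \frac{1}{3} + \frac{0 + 3}{10 + y} = - \frac{1}{3} + \frac{3}{10 + y}$)
$\left(-323 + \frac{55}{-275}\right) g{\left(20,-4 \right)} = \left(-323 + \frac{55}{-275}\right) \frac{-1 - 20}{3 \left(10 + 20\right)} = \left(-323 + 55 \left(- \frac{1}{275}\right)\right) \frac{-1 - 20}{3 \cdot 30} = \left(-323 - \frac{1}{5}\right) \frac{1}{3} \cdot \frac{1}{30} \left(-21\right) = \left(- \frac{1616}{5}\right) \left(- \frac{7}{30}\right) = \frac{5656}{75}$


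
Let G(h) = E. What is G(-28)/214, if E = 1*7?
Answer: 7/214 ≈ 0.032710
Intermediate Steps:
E = 7
G(h) = 7
G(-28)/214 = 7/214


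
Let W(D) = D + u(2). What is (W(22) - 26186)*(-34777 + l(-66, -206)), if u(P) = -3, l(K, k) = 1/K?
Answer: 60060670261/66 ≈ 9.1001e+8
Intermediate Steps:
W(D) = -3 + D (W(D) = D - 3 = -3 + D)
(W(22) - 26186)*(-34777 + l(-66, -206)) = ((-3 + 22) - 26186)*(-34777 + 1/(-66)) = (19 - 26186)*(-34777 - 1/66) = -26167*(-2295283/66) = 60060670261/66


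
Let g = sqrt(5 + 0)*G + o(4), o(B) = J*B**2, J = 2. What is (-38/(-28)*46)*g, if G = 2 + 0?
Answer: 13984/7 + 874*sqrt(5)/7 ≈ 2276.9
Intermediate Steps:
o(B) = 2*B**2
G = 2
g = 32 + 2*sqrt(5) (g = sqrt(5 + 0)*2 + 2*4**2 = sqrt(5)*2 + 2*16 = 2*sqrt(5) + 32 = 32 + 2*sqrt(5) ≈ 36.472)
(-38/(-28)*46)*g = (-38/(-28)*46)*(32 + 2*sqrt(5)) = (-38*(-1/28)*46)*(32 + 2*sqrt(5)) = ((19/14)*46)*(32 + 2*sqrt(5)) = 437*(32 + 2*sqrt(5))/7 = 13984/7 + 874*sqrt(5)/7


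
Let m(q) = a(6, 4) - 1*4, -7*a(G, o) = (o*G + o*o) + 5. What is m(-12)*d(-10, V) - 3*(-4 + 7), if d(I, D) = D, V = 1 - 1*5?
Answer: 229/7 ≈ 32.714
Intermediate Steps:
a(G, o) = -5/7 - o**2/7 - G*o/7 (a(G, o) = -((o*G + o*o) + 5)/7 = -((G*o + o**2) + 5)/7 = -((o**2 + G*o) + 5)/7 = -(5 + o**2 + G*o)/7 = -5/7 - o**2/7 - G*o/7)
V = -4 (V = 1 - 5 = -4)
m(q) = -73/7 (m(q) = (-5/7 - 1/7*4**2 - 1/7*6*4) - 1*4 = (-5/7 - 1/7*16 - 24/7) - 4 = (-5/7 - 16/7 - 24/7) - 4 = -45/7 - 4 = -73/7)
m(-12)*d(-10, V) - 3*(-4 + 7) = -73/7*(-4) - 3*(-4 + 7) = 292/7 - 3*3 = 292/7 - 9 = 229/7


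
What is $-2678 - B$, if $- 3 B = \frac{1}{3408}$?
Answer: $- \frac{27379871}{10224} \approx -2678.0$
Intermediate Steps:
$B = - \frac{1}{10224}$ ($B = - \frac{1}{3 \cdot 3408} = \left(- \frac{1}{3}\right) \frac{1}{3408} = - \frac{1}{10224} \approx -9.7809 \cdot 10^{-5}$)
$-2678 - B = -2678 - - \frac{1}{10224} = -2678 + \frac{1}{10224} = - \frac{27379871}{10224}$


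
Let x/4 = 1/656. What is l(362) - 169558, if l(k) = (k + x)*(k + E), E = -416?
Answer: -15506719/82 ≈ -1.8911e+5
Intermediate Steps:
x = 1/164 (x = 4/656 = 4*(1/656) = 1/164 ≈ 0.0060976)
l(k) = (-416 + k)*(1/164 + k) (l(k) = (k + 1/164)*(k - 416) = (1/164 + k)*(-416 + k) = (-416 + k)*(1/164 + k))
l(362) - 169558 = (-104/41 + 362² - 68223/164*362) - 169558 = (-104/41 + 131044 - 12348363/82) - 169558 = -1602963/82 - 169558 = -15506719/82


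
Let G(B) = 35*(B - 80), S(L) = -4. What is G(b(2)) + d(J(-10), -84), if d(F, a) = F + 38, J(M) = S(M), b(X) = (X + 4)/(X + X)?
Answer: -5427/2 ≈ -2713.5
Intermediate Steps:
b(X) = (4 + X)/(2*X) (b(X) = (4 + X)/((2*X)) = (4 + X)*(1/(2*X)) = (4 + X)/(2*X))
J(M) = -4
d(F, a) = 38 + F
G(B) = -2800 + 35*B (G(B) = 35*(-80 + B) = -2800 + 35*B)
G(b(2)) + d(J(-10), -84) = (-2800 + 35*((½)*(4 + 2)/2)) + (38 - 4) = (-2800 + 35*((½)*(½)*6)) + 34 = (-2800 + 35*(3/2)) + 34 = (-2800 + 105/2) + 34 = -5495/2 + 34 = -5427/2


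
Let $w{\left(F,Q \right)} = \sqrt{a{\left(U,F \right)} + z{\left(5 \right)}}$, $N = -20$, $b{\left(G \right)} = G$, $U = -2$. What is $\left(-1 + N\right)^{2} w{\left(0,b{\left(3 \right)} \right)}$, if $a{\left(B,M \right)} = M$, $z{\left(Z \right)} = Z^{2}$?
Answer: $2205$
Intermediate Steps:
$w{\left(F,Q \right)} = \sqrt{25 + F}$ ($w{\left(F,Q \right)} = \sqrt{F + 5^{2}} = \sqrt{F + 25} = \sqrt{25 + F}$)
$\left(-1 + N\right)^{2} w{\left(0,b{\left(3 \right)} \right)} = \left(-1 - 20\right)^{2} \sqrt{25 + 0} = \left(-21\right)^{2} \sqrt{25} = 441 \cdot 5 = 2205$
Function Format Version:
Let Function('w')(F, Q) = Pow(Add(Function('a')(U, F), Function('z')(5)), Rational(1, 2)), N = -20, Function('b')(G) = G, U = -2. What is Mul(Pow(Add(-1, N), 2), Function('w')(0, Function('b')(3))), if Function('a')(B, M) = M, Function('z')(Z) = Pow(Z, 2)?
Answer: 2205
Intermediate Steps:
Function('w')(F, Q) = Pow(Add(25, F), Rational(1, 2)) (Function('w')(F, Q) = Pow(Add(F, Pow(5, 2)), Rational(1, 2)) = Pow(Add(F, 25), Rational(1, 2)) = Pow(Add(25, F), Rational(1, 2)))
Mul(Pow(Add(-1, N), 2), Function('w')(0, Function('b')(3))) = Mul(Pow(Add(-1, -20), 2), Pow(Add(25, 0), Rational(1, 2))) = Mul(Pow(-21, 2), Pow(25, Rational(1, 2))) = Mul(441, 5) = 2205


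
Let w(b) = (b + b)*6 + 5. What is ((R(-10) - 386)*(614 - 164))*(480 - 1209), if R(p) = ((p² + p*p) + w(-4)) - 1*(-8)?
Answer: 72499050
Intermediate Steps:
w(b) = 5 + 12*b (w(b) = (2*b)*6 + 5 = 12*b + 5 = 5 + 12*b)
R(p) = -35 + 2*p² (R(p) = ((p² + p*p) + (5 + 12*(-4))) - 1*(-8) = ((p² + p²) + (5 - 48)) + 8 = (2*p² - 43) + 8 = (-43 + 2*p²) + 8 = -35 + 2*p²)
((R(-10) - 386)*(614 - 164))*(480 - 1209) = (((-35 + 2*(-10)²) - 386)*(614 - 164))*(480 - 1209) = (((-35 + 2*100) - 386)*450)*(-729) = (((-35 + 200) - 386)*450)*(-729) = ((165 - 386)*450)*(-729) = -221*450*(-729) = -99450*(-729) = 72499050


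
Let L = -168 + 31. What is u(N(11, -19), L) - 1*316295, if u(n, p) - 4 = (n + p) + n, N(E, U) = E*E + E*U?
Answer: -316604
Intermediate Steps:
L = -137
N(E, U) = E² + E*U
u(n, p) = 4 + p + 2*n (u(n, p) = 4 + ((n + p) + n) = 4 + (p + 2*n) = 4 + p + 2*n)
u(N(11, -19), L) - 1*316295 = (4 - 137 + 2*(11*(11 - 19))) - 1*316295 = (4 - 137 + 2*(11*(-8))) - 316295 = (4 - 137 + 2*(-88)) - 316295 = (4 - 137 - 176) - 316295 = -309 - 316295 = -316604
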